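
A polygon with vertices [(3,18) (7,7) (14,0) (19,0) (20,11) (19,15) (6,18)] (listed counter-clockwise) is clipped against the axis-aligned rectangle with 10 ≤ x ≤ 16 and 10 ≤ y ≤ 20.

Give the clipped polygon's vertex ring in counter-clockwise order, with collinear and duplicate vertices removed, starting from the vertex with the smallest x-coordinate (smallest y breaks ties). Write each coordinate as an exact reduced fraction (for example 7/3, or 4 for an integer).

1. After x ≥ 10: [(10,4) (14,0) (19,0) (20,11) (19,15) (10,222/13)]
2. After x ≤ 16: [(10,4) (14,0) (16,0) (16,204/13) (10,222/13)]
3. After y ≥ 10: [(10,10) (16,10) (16,204/13) (10,222/13)]
4. After y ≤ 20: [(10,10) (16,10) (16,204/13) (10,222/13)]
5. Canonical ring: [(10,10) (16,10) (16,204/13) (10,222/13)]

Clipped polygon: [(10,10) (16,10) (16,204/13) (10,222/13)]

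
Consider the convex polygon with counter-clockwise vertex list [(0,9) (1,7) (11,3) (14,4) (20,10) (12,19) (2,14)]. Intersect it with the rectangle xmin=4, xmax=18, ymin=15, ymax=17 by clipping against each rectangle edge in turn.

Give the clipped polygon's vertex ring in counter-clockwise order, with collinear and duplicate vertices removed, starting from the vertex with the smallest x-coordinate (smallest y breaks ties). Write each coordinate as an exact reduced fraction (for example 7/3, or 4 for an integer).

1. After x ≥ 4: [(4,29/5) (11,3) (14,4) (20,10) (12,19) (4,15)]
2. After x ≤ 18: [(4,29/5) (11,3) (14,4) (18,8) (18,49/4) (12,19) (4,15)]
3. After y ≥ 15: [(4,15) (140/9,15) (12,19) (4,15)]
4. After y ≤ 17: [(4,15) (140/9,15) (124/9,17) (8,17) (4,15)]
5. Canonical ring: [(4,15) (140/9,15) (124/9,17) (8,17)]

Clipped polygon: [(4,15) (140/9,15) (124/9,17) (8,17)]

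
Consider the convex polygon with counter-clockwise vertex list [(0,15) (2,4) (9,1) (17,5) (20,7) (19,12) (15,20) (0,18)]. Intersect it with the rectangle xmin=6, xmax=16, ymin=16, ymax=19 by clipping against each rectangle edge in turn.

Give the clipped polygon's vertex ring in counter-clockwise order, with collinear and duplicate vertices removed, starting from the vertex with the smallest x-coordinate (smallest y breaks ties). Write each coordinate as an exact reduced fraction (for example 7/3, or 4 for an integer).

Clipped polygon: [(6,16) (16,16) (16,18) (31/2,19) (15/2,19) (6,94/5)]

1. After x ≥ 6: [(6,16/7) (9,1) (17,5) (20,7) (19,12) (15,20) (6,94/5)]
2. After x ≤ 16: [(6,16/7) (9,1) (16,9/2) (16,18) (15,20) (6,94/5)]
3. After y ≥ 16: [(6,16) (16,16) (16,18) (15,20) (6,94/5)]
4. After y ≤ 19: [(6,16) (16,16) (16,18) (31/2,19) (15/2,19) (6,94/5)]
5. Canonical ring: [(6,16) (16,16) (16,18) (31/2,19) (15/2,19) (6,94/5)]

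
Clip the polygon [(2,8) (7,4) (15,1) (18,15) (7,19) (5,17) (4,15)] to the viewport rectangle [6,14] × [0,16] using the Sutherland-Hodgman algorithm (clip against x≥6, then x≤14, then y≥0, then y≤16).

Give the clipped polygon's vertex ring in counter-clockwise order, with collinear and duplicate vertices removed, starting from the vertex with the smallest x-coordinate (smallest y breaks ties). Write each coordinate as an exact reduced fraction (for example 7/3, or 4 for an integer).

Clipped polygon: [(6,24/5) (7,4) (14,11/8) (14,16) (6,16)]

1. After x ≥ 6: [(6,24/5) (7,4) (15,1) (18,15) (7,19) (6,18)]
2. After x ≤ 14: [(6,24/5) (7,4) (14,11/8) (14,181/11) (7,19) (6,18)]
3. After y ≥ 0: [(6,24/5) (7,4) (14,11/8) (14,181/11) (7,19) (6,18)]
4. After y ≤ 16: [(6,16) (6,24/5) (7,4) (14,11/8) (14,16)]
5. Canonical ring: [(6,24/5) (7,4) (14,11/8) (14,16) (6,16)]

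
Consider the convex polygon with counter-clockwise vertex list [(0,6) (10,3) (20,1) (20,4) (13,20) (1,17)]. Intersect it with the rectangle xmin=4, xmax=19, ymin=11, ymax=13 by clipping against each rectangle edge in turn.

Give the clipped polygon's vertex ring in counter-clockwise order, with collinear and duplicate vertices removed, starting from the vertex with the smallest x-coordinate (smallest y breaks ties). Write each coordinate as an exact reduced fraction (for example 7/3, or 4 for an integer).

Clipped polygon: [(4,11) (271/16,11) (257/16,13) (4,13)]

1. After x ≥ 4: [(4,24/5) (10,3) (20,1) (20,4) (13,20) (4,71/4)]
2. After x ≤ 19: [(4,24/5) (10,3) (19,6/5) (19,44/7) (13,20) (4,71/4)]
3. After y ≥ 11: [(4,11) (271/16,11) (13,20) (4,71/4)]
4. After y ≤ 13: [(4,13) (4,11) (271/16,11) (257/16,13)]
5. Canonical ring: [(4,11) (271/16,11) (257/16,13) (4,13)]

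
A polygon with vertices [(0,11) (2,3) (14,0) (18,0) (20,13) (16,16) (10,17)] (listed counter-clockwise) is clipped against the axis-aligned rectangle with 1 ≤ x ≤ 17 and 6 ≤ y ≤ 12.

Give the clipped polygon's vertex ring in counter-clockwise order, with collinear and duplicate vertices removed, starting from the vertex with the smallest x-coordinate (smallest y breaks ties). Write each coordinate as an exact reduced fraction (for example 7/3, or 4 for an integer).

Clipped polygon: [(1,7) (5/4,6) (17,6) (17,12) (5/3,12) (1,58/5)]

1. After x ≥ 1: [(1,58/5) (1,7) (2,3) (14,0) (18,0) (20,13) (16,16) (10,17)]
2. After x ≤ 17: [(1,58/5) (1,7) (2,3) (14,0) (17,0) (17,61/4) (16,16) (10,17)]
3. After y ≥ 6: [(1,58/5) (1,7) (5/4,6) (17,6) (17,61/4) (16,16) (10,17)]
4. After y ≤ 12: [(5/3,12) (1,58/5) (1,7) (5/4,6) (17,6) (17,12)]
5. Canonical ring: [(1,7) (5/4,6) (17,6) (17,12) (5/3,12) (1,58/5)]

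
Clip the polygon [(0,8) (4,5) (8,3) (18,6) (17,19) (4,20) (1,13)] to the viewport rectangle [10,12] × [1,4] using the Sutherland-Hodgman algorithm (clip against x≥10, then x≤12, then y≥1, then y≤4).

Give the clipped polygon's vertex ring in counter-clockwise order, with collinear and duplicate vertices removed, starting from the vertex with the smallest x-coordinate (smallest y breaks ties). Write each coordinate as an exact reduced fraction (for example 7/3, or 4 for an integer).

Clipped polygon: [(10,18/5) (34/3,4) (10,4)]

1. After x ≥ 10: [(10,18/5) (18,6) (17,19) (10,254/13)]
2. After x ≤ 12: [(10,18/5) (12,21/5) (12,252/13) (10,254/13)]
3. After y ≥ 1: [(10,18/5) (12,21/5) (12,252/13) (10,254/13)]
4. After y ≤ 4: [(10,4) (10,18/5) (34/3,4)]
5. Canonical ring: [(10,18/5) (34/3,4) (10,4)]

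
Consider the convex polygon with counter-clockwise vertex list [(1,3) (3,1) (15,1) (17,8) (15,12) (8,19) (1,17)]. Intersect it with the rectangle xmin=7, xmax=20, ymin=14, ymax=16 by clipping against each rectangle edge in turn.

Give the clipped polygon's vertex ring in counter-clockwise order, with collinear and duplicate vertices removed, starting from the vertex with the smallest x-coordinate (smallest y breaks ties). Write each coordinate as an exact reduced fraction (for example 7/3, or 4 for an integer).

Clipped polygon: [(7,14) (13,14) (11,16) (7,16)]

1. After x ≥ 7: [(7,1) (15,1) (17,8) (15,12) (8,19) (7,131/7)]
2. After x ≤ 20: [(7,1) (15,1) (17,8) (15,12) (8,19) (7,131/7)]
3. After y ≥ 14: [(7,14) (13,14) (8,19) (7,131/7)]
4. After y ≤ 16: [(7,16) (7,14) (13,14) (11,16)]
5. Canonical ring: [(7,14) (13,14) (11,16) (7,16)]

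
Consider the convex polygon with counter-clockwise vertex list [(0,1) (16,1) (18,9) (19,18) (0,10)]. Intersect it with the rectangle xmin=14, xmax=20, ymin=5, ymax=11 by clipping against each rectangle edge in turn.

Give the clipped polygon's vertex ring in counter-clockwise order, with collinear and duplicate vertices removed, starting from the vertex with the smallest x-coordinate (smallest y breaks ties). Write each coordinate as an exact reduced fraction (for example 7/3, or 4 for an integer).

1. After x ≥ 14: [(14,1) (16,1) (18,9) (19,18) (14,302/19)]
2. After x ≤ 20: [(14,1) (16,1) (18,9) (19,18) (14,302/19)]
3. After y ≥ 5: [(14,5) (17,5) (18,9) (19,18) (14,302/19)]
4. After y ≤ 11: [(14,11) (14,5) (17,5) (18,9) (164/9,11)]
5. Canonical ring: [(14,5) (17,5) (18,9) (164/9,11) (14,11)]

Clipped polygon: [(14,5) (17,5) (18,9) (164/9,11) (14,11)]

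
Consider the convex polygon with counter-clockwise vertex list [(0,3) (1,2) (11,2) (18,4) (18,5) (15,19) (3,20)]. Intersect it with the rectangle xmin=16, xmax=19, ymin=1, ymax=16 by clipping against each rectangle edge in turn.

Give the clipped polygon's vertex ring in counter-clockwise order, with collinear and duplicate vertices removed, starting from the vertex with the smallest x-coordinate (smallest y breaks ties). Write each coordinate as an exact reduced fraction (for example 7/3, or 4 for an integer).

1. After x ≥ 16: [(16,24/7) (18,4) (18,5) (16,43/3)]
2. After x ≤ 19: [(16,24/7) (18,4) (18,5) (16,43/3)]
3. After y ≥ 1: [(16,24/7) (18,4) (18,5) (16,43/3)]
4. After y ≤ 16: [(16,24/7) (18,4) (18,5) (16,43/3)]
5. Canonical ring: [(16,24/7) (18,4) (18,5) (16,43/3)]

Clipped polygon: [(16,24/7) (18,4) (18,5) (16,43/3)]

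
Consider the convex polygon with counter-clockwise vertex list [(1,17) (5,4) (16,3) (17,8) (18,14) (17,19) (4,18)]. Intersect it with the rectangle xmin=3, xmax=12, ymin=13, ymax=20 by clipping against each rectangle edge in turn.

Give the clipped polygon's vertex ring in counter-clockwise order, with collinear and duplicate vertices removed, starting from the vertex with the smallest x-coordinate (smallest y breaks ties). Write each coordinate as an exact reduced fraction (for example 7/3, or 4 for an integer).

1. After x ≥ 3: [(3,53/3) (3,21/2) (5,4) (16,3) (17,8) (18,14) (17,19) (4,18)]
2. After x ≤ 12: [(3,53/3) (3,21/2) (5,4) (12,37/11) (12,242/13) (4,18)]
3. After y ≥ 13: [(3,53/3) (3,13) (12,13) (12,242/13) (4,18)]
4. After y ≤ 20: [(3,53/3) (3,13) (12,13) (12,242/13) (4,18)]
5. Canonical ring: [(3,13) (12,13) (12,242/13) (4,18) (3,53/3)]

Clipped polygon: [(3,13) (12,13) (12,242/13) (4,18) (3,53/3)]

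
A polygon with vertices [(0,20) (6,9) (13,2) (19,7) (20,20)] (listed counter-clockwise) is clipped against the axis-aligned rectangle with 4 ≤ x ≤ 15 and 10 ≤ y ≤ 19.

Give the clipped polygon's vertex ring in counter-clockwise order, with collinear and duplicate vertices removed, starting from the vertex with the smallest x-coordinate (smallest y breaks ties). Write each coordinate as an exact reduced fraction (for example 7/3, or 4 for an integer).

Clipped polygon: [(4,38/3) (60/11,10) (15,10) (15,19) (4,19)]

1. After x ≥ 4: [(4,20) (4,38/3) (6,9) (13,2) (19,7) (20,20)]
2. After x ≤ 15: [(15,20) (4,20) (4,38/3) (6,9) (13,2) (15,11/3)]
3. After y ≥ 10: [(15,10) (15,20) (4,20) (4,38/3) (60/11,10)]
4. After y ≤ 19: [(15,10) (15,19) (4,19) (4,38/3) (60/11,10)]
5. Canonical ring: [(4,38/3) (60/11,10) (15,10) (15,19) (4,19)]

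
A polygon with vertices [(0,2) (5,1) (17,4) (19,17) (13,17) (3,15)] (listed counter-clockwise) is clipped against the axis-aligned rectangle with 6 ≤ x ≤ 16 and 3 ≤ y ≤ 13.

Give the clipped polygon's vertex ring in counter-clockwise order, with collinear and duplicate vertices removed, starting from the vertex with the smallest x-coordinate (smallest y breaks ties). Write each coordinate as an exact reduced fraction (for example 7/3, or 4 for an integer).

1. After x ≥ 6: [(6,5/4) (17,4) (19,17) (13,17) (6,78/5)]
2. After x ≤ 16: [(6,5/4) (16,15/4) (16,17) (13,17) (6,78/5)]
3. After y ≥ 3: [(6,3) (13,3) (16,15/4) (16,17) (13,17) (6,78/5)]
4. After y ≤ 13: [(6,13) (6,3) (13,3) (16,15/4) (16,13)]
5. Canonical ring: [(6,3) (13,3) (16,15/4) (16,13) (6,13)]

Clipped polygon: [(6,3) (13,3) (16,15/4) (16,13) (6,13)]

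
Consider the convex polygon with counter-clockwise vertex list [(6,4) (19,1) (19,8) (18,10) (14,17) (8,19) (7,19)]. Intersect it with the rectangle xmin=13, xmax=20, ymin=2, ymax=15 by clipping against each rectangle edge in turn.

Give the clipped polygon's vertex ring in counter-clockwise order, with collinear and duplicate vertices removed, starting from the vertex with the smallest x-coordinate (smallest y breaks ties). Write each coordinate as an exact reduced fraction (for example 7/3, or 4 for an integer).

Clipped polygon: [(13,31/13) (44/3,2) (19,2) (19,8) (18,10) (106/7,15) (13,15)]

1. After x ≥ 13: [(13,31/13) (19,1) (19,8) (18,10) (14,17) (13,52/3)]
2. After x ≤ 20: [(13,31/13) (19,1) (19,8) (18,10) (14,17) (13,52/3)]
3. After y ≥ 2: [(13,31/13) (44/3,2) (19,2) (19,8) (18,10) (14,17) (13,52/3)]
4. After y ≤ 15: [(13,15) (13,31/13) (44/3,2) (19,2) (19,8) (18,10) (106/7,15)]
5. Canonical ring: [(13,31/13) (44/3,2) (19,2) (19,8) (18,10) (106/7,15) (13,15)]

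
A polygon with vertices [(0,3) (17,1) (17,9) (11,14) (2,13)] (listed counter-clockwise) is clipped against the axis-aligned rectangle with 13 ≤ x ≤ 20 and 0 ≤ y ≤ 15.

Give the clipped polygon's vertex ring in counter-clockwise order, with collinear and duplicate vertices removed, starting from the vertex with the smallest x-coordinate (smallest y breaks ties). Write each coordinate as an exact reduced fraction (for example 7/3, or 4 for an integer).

1. After x ≥ 13: [(13,25/17) (17,1) (17,9) (13,37/3)]
2. After x ≤ 20: [(13,25/17) (17,1) (17,9) (13,37/3)]
3. After y ≥ 0: [(13,25/17) (17,1) (17,9) (13,37/3)]
4. After y ≤ 15: [(13,25/17) (17,1) (17,9) (13,37/3)]
5. Canonical ring: [(13,25/17) (17,1) (17,9) (13,37/3)]

Clipped polygon: [(13,25/17) (17,1) (17,9) (13,37/3)]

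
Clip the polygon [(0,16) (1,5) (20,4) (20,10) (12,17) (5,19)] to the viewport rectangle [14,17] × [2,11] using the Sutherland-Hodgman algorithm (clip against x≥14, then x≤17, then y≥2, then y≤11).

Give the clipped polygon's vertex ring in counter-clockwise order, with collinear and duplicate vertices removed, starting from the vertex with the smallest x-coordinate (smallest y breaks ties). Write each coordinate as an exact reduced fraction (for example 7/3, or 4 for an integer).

1. After x ≥ 14: [(14,82/19) (20,4) (20,10) (14,61/4)]
2. After x ≤ 17: [(14,82/19) (17,79/19) (17,101/8) (14,61/4)]
3. After y ≥ 2: [(14,82/19) (17,79/19) (17,101/8) (14,61/4)]
4. After y ≤ 11: [(14,11) (14,82/19) (17,79/19) (17,11)]
5. Canonical ring: [(14,82/19) (17,79/19) (17,11) (14,11)]

Clipped polygon: [(14,82/19) (17,79/19) (17,11) (14,11)]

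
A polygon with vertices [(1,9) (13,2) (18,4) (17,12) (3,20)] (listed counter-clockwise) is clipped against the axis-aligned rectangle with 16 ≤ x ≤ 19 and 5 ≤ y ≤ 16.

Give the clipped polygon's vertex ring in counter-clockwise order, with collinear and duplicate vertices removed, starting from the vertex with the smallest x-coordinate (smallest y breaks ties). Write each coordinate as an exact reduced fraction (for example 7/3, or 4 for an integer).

1. After x ≥ 16: [(16,16/5) (18,4) (17,12) (16,88/7)]
2. After x ≤ 19: [(16,16/5) (18,4) (17,12) (16,88/7)]
3. After y ≥ 5: [(16,5) (143/8,5) (17,12) (16,88/7)]
4. After y ≤ 16: [(16,5) (143/8,5) (17,12) (16,88/7)]
5. Canonical ring: [(16,5) (143/8,5) (17,12) (16,88/7)]

Clipped polygon: [(16,5) (143/8,5) (17,12) (16,88/7)]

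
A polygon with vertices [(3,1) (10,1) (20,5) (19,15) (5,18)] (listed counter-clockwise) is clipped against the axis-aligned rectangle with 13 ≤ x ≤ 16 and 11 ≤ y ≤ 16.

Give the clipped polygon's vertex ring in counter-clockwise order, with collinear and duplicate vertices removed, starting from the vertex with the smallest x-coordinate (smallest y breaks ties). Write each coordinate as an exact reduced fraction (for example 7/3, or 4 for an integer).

1. After x ≥ 13: [(13,11/5) (20,5) (19,15) (13,114/7)]
2. After x ≤ 16: [(13,11/5) (16,17/5) (16,219/14) (13,114/7)]
3. After y ≥ 11: [(13,11) (16,11) (16,219/14) (13,114/7)]
4. After y ≤ 16: [(13,16) (13,11) (16,11) (16,219/14) (43/3,16)]
5. Canonical ring: [(13,11) (16,11) (16,219/14) (43/3,16) (13,16)]

Clipped polygon: [(13,11) (16,11) (16,219/14) (43/3,16) (13,16)]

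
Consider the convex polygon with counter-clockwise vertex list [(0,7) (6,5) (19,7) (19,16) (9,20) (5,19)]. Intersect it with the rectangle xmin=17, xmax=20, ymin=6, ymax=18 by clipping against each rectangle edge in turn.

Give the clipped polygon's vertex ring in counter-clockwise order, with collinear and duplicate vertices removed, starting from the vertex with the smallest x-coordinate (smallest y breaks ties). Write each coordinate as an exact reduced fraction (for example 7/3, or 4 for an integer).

1. After x ≥ 17: [(17,87/13) (19,7) (19,16) (17,84/5)]
2. After x ≤ 20: [(17,87/13) (19,7) (19,16) (17,84/5)]
3. After y ≥ 6: [(17,87/13) (19,7) (19,16) (17,84/5)]
4. After y ≤ 18: [(17,87/13) (19,7) (19,16) (17,84/5)]
5. Canonical ring: [(17,87/13) (19,7) (19,16) (17,84/5)]

Clipped polygon: [(17,87/13) (19,7) (19,16) (17,84/5)]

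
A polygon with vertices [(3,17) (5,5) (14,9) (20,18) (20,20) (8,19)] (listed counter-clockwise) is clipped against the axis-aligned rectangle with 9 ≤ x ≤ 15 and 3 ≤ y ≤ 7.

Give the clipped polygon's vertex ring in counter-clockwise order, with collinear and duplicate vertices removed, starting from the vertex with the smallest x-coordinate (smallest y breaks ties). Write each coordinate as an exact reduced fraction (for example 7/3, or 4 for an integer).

1. After x ≥ 9: [(9,61/9) (14,9) (20,18) (20,20) (9,229/12)]
2. After x ≤ 15: [(9,61/9) (14,9) (15,21/2) (15,235/12) (9,229/12)]
3. After y ≥ 3: [(9,61/9) (14,9) (15,21/2) (15,235/12) (9,229/12)]
4. After y ≤ 7: [(9,7) (9,61/9) (19/2,7)]
5. Canonical ring: [(9,61/9) (19/2,7) (9,7)]

Clipped polygon: [(9,61/9) (19/2,7) (9,7)]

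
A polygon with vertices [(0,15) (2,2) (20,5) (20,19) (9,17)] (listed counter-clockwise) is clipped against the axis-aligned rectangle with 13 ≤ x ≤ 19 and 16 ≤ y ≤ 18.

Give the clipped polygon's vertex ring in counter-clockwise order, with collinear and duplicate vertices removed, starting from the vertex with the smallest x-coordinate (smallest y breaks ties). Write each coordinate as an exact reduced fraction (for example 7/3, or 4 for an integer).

Clipped polygon: [(13,16) (19,16) (19,18) (29/2,18) (13,195/11)]

1. After x ≥ 13: [(13,23/6) (20,5) (20,19) (13,195/11)]
2. After x ≤ 19: [(13,23/6) (19,29/6) (19,207/11) (13,195/11)]
3. After y ≥ 16: [(13,16) (19,16) (19,207/11) (13,195/11)]
4. After y ≤ 18: [(13,16) (19,16) (19,18) (29/2,18) (13,195/11)]
5. Canonical ring: [(13,16) (19,16) (19,18) (29/2,18) (13,195/11)]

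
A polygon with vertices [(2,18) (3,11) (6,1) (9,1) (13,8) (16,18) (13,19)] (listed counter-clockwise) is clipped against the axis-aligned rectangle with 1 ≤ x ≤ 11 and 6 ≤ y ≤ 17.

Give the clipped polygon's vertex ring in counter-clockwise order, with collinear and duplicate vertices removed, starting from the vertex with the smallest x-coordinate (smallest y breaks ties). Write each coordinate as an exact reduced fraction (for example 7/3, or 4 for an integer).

1. After x ≥ 1: [(2,18) (3,11) (6,1) (9,1) (13,8) (16,18) (13,19)]
2. After x ≤ 11: [(11,207/11) (2,18) (3,11) (6,1) (9,1) (11,9/2)]
3. After y ≥ 6: [(11,6) (11,207/11) (2,18) (3,11) (9/2,6)]
4. After y ≤ 17: [(11,6) (11,17) (15/7,17) (3,11) (9/2,6)]
5. Canonical ring: [(15/7,17) (3,11) (9/2,6) (11,6) (11,17)]

Clipped polygon: [(15/7,17) (3,11) (9/2,6) (11,6) (11,17)]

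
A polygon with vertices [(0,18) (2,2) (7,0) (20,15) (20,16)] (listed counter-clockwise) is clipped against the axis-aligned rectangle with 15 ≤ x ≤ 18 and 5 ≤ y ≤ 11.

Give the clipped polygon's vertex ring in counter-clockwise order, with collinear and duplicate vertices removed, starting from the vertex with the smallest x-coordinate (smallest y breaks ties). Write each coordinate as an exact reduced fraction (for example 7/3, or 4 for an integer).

1. After x ≥ 15: [(15,33/2) (15,120/13) (20,15) (20,16)]
2. After x ≤ 18: [(18,81/5) (15,33/2) (15,120/13) (18,165/13)]
3. After y ≥ 5: [(18,81/5) (15,33/2) (15,120/13) (18,165/13)]
4. After y ≤ 11: [(15,11) (15,120/13) (248/15,11)]
5. Canonical ring: [(15,120/13) (248/15,11) (15,11)]

Clipped polygon: [(15,120/13) (248/15,11) (15,11)]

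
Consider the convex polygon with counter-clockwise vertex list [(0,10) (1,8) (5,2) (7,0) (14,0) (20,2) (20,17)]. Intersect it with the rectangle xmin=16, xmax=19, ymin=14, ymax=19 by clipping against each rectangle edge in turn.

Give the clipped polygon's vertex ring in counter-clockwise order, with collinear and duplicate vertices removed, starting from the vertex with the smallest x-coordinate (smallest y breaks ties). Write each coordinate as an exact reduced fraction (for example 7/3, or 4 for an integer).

Clipped polygon: [(16,14) (19,14) (19,333/20) (16,78/5)]

1. After x ≥ 16: [(16,78/5) (16,2/3) (20,2) (20,17)]
2. After x ≤ 19: [(19,333/20) (16,78/5) (16,2/3) (19,5/3)]
3. After y ≥ 14: [(19,14) (19,333/20) (16,78/5) (16,14)]
4. After y ≤ 19: [(19,14) (19,333/20) (16,78/5) (16,14)]
5. Canonical ring: [(16,14) (19,14) (19,333/20) (16,78/5)]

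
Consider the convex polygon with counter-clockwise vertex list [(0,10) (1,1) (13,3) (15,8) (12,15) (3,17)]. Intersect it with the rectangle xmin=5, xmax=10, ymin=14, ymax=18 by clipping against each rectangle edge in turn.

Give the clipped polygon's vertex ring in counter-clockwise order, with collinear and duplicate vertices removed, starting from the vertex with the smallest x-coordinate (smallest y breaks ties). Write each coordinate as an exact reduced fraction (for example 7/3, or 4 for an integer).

Clipped polygon: [(5,14) (10,14) (10,139/9) (5,149/9)]

1. After x ≥ 5: [(5,5/3) (13,3) (15,8) (12,15) (5,149/9)]
2. After x ≤ 10: [(5,5/3) (10,5/2) (10,139/9) (5,149/9)]
3. After y ≥ 14: [(5,14) (10,14) (10,139/9) (5,149/9)]
4. After y ≤ 18: [(5,14) (10,14) (10,139/9) (5,149/9)]
5. Canonical ring: [(5,14) (10,14) (10,139/9) (5,149/9)]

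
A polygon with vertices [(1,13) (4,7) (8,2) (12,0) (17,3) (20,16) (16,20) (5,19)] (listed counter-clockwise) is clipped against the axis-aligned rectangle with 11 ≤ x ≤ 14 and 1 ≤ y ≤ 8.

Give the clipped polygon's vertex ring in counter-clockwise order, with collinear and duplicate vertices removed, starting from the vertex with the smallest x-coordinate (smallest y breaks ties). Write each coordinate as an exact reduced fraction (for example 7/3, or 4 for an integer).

1. After x ≥ 11: [(11,1/2) (12,0) (17,3) (20,16) (16,20) (11,215/11)]
2. After x ≤ 14: [(11,1/2) (12,0) (14,6/5) (14,218/11) (11,215/11)]
3. After y ≥ 1: [(11,1) (41/3,1) (14,6/5) (14,218/11) (11,215/11)]
4. After y ≤ 8: [(11,8) (11,1) (41/3,1) (14,6/5) (14,8)]
5. Canonical ring: [(11,1) (41/3,1) (14,6/5) (14,8) (11,8)]

Clipped polygon: [(11,1) (41/3,1) (14,6/5) (14,8) (11,8)]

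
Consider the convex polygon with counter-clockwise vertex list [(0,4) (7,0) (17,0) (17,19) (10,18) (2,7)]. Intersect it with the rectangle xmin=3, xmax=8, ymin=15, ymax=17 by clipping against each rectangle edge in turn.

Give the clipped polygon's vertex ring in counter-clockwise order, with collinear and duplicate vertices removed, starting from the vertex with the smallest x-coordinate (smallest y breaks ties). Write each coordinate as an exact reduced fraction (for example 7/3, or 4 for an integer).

Clipped polygon: [(86/11,15) (8,15) (8,61/4)]

1. After x ≥ 3: [(3,16/7) (7,0) (17,0) (17,19) (10,18) (3,67/8)]
2. After x ≤ 8: [(3,16/7) (7,0) (8,0) (8,61/4) (3,67/8)]
3. After y ≥ 15: [(8,15) (8,61/4) (86/11,15)]
4. After y ≤ 17: [(8,15) (8,61/4) (86/11,15)]
5. Canonical ring: [(86/11,15) (8,15) (8,61/4)]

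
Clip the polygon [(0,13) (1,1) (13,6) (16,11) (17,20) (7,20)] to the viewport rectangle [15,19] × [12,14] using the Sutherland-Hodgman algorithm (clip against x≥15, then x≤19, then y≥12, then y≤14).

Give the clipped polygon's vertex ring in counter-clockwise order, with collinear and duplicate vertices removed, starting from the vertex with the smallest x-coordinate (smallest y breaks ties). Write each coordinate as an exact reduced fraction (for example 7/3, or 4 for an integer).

Clipped polygon: [(15,12) (145/9,12) (49/3,14) (15,14)]

1. After x ≥ 15: [(15,28/3) (16,11) (17,20) (15,20)]
2. After x ≤ 19: [(15,28/3) (16,11) (17,20) (15,20)]
3. After y ≥ 12: [(15,12) (145/9,12) (17,20) (15,20)]
4. After y ≤ 14: [(15,14) (15,12) (145/9,12) (49/3,14)]
5. Canonical ring: [(15,12) (145/9,12) (49/3,14) (15,14)]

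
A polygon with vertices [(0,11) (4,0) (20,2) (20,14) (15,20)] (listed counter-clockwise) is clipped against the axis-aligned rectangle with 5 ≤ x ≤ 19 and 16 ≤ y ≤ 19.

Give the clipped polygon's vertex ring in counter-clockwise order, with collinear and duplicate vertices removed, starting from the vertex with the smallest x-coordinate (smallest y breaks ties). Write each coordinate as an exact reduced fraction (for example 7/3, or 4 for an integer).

Clipped polygon: [(25/3,16) (55/3,16) (95/6,19) (40/3,19)]

1. After x ≥ 5: [(5,14) (5,1/8) (20,2) (20,14) (15,20)]
2. After x ≤ 19: [(5,14) (5,1/8) (19,15/8) (19,76/5) (15,20)]
3. After y ≥ 16: [(25/3,16) (55/3,16) (15,20)]
4. After y ≤ 19: [(40/3,19) (25/3,16) (55/3,16) (95/6,19)]
5. Canonical ring: [(25/3,16) (55/3,16) (95/6,19) (40/3,19)]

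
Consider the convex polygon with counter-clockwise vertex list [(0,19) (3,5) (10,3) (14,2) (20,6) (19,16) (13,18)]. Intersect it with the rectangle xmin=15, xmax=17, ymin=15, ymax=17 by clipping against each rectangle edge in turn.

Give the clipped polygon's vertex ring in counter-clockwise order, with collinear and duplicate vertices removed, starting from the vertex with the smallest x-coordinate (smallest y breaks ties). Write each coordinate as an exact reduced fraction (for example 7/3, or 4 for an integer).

1. After x ≥ 15: [(15,8/3) (20,6) (19,16) (15,52/3)]
2. After x ≤ 17: [(15,8/3) (17,4) (17,50/3) (15,52/3)]
3. After y ≥ 15: [(15,15) (17,15) (17,50/3) (15,52/3)]
4. After y ≤ 17: [(15,17) (15,15) (17,15) (17,50/3) (16,17)]
5. Canonical ring: [(15,15) (17,15) (17,50/3) (16,17) (15,17)]

Clipped polygon: [(15,15) (17,15) (17,50/3) (16,17) (15,17)]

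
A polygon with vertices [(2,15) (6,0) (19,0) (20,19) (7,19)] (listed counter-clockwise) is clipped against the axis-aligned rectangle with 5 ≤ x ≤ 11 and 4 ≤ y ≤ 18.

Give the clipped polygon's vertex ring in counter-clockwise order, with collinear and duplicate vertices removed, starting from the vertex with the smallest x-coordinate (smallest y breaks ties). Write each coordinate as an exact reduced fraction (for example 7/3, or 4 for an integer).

1. After x ≥ 5: [(5,87/5) (5,15/4) (6,0) (19,0) (20,19) (7,19)]
2. After x ≤ 11: [(5,87/5) (5,15/4) (6,0) (11,0) (11,19) (7,19)]
3. After y ≥ 4: [(5,87/5) (5,4) (11,4) (11,19) (7,19)]
4. After y ≤ 18: [(23/4,18) (5,87/5) (5,4) (11,4) (11,18)]
5. Canonical ring: [(5,4) (11,4) (11,18) (23/4,18) (5,87/5)]

Clipped polygon: [(5,4) (11,4) (11,18) (23/4,18) (5,87/5)]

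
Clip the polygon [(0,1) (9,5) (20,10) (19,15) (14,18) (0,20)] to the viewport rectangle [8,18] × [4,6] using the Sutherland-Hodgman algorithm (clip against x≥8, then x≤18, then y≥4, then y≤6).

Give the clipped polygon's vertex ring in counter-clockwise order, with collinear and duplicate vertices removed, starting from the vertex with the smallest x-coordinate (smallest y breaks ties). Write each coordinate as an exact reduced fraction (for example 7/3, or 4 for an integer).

Clipped polygon: [(8,41/9) (9,5) (56/5,6) (8,6)]

1. After x ≥ 8: [(8,41/9) (9,5) (20,10) (19,15) (14,18) (8,132/7)]
2. After x ≤ 18: [(8,41/9) (9,5) (18,100/11) (18,78/5) (14,18) (8,132/7)]
3. After y ≥ 4: [(8,41/9) (9,5) (18,100/11) (18,78/5) (14,18) (8,132/7)]
4. After y ≤ 6: [(8,6) (8,41/9) (9,5) (56/5,6)]
5. Canonical ring: [(8,41/9) (9,5) (56/5,6) (8,6)]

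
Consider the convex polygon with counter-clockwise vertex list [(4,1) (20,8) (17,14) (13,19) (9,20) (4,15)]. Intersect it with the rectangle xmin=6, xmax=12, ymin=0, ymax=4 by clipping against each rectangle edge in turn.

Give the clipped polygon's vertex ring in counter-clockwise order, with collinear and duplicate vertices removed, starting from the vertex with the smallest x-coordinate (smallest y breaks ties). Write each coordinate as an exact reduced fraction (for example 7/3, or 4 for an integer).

1. After x ≥ 6: [(6,15/8) (20,8) (17,14) (13,19) (9,20) (6,17)]
2. After x ≤ 12: [(6,15/8) (12,9/2) (12,77/4) (9,20) (6,17)]
3. After y ≥ 0: [(6,15/8) (12,9/2) (12,77/4) (9,20) (6,17)]
4. After y ≤ 4: [(6,4) (6,15/8) (76/7,4)]
5. Canonical ring: [(6,15/8) (76/7,4) (6,4)]

Clipped polygon: [(6,15/8) (76/7,4) (6,4)]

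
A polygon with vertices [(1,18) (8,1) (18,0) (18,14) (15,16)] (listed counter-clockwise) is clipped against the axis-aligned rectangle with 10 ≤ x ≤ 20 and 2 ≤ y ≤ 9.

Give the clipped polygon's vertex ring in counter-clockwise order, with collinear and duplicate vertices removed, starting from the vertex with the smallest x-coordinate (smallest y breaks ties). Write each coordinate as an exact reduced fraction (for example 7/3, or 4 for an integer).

Clipped polygon: [(10,2) (18,2) (18,9) (10,9)]

1. After x ≥ 10: [(10,117/7) (10,4/5) (18,0) (18,14) (15,16)]
2. After x ≤ 20: [(10,117/7) (10,4/5) (18,0) (18,14) (15,16)]
3. After y ≥ 2: [(10,117/7) (10,2) (18,2) (18,14) (15,16)]
4. After y ≤ 9: [(10,9) (10,2) (18,2) (18,9)]
5. Canonical ring: [(10,2) (18,2) (18,9) (10,9)]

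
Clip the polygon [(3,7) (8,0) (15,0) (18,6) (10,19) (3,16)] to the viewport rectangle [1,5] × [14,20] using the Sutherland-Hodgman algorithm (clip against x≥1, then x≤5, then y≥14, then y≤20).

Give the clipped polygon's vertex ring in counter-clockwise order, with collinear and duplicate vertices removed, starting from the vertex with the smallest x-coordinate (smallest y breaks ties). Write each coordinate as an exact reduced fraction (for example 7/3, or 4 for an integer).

Clipped polygon: [(3,14) (5,14) (5,118/7) (3,16)]

1. After x ≥ 1: [(3,7) (8,0) (15,0) (18,6) (10,19) (3,16)]
2. After x ≤ 5: [(3,7) (5,21/5) (5,118/7) (3,16)]
3. After y ≥ 14: [(3,14) (5,14) (5,118/7) (3,16)]
4. After y ≤ 20: [(3,14) (5,14) (5,118/7) (3,16)]
5. Canonical ring: [(3,14) (5,14) (5,118/7) (3,16)]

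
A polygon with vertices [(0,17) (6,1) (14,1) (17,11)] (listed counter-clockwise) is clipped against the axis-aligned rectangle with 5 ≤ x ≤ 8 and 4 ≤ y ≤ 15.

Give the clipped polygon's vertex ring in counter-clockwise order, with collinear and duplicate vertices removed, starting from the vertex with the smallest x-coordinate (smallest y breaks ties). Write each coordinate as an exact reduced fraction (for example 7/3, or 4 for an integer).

1. After x ≥ 5: [(5,259/17) (5,11/3) (6,1) (14,1) (17,11)]
2. After x ≤ 8: [(8,241/17) (5,259/17) (5,11/3) (6,1) (8,1)]
3. After y ≥ 4: [(8,4) (8,241/17) (5,259/17) (5,4)]
4. After y ≤ 15: [(8,4) (8,241/17) (17/3,15) (5,15) (5,4)]
5. Canonical ring: [(5,4) (8,4) (8,241/17) (17/3,15) (5,15)]

Clipped polygon: [(5,4) (8,4) (8,241/17) (17/3,15) (5,15)]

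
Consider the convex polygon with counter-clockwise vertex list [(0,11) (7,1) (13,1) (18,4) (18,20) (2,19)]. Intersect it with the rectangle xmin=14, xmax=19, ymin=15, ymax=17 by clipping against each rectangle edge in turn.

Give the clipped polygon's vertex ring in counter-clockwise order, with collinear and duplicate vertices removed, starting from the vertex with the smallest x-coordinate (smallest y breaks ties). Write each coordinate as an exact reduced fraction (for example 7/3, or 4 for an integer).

1. After x ≥ 14: [(14,8/5) (18,4) (18,20) (14,79/4)]
2. After x ≤ 19: [(14,8/5) (18,4) (18,20) (14,79/4)]
3. After y ≥ 15: [(14,15) (18,15) (18,20) (14,79/4)]
4. After y ≤ 17: [(14,17) (14,15) (18,15) (18,17)]
5. Canonical ring: [(14,15) (18,15) (18,17) (14,17)]

Clipped polygon: [(14,15) (18,15) (18,17) (14,17)]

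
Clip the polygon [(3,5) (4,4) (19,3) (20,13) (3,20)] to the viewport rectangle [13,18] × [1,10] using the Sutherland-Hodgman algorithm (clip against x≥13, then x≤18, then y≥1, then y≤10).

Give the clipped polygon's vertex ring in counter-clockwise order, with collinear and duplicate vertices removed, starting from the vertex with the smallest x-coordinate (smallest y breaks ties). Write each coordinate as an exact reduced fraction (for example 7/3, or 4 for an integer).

1. After x ≥ 13: [(13,17/5) (19,3) (20,13) (13,270/17)]
2. After x ≤ 18: [(13,17/5) (18,46/15) (18,235/17) (13,270/17)]
3. After y ≥ 1: [(13,17/5) (18,46/15) (18,235/17) (13,270/17)]
4. After y ≤ 10: [(13,10) (13,17/5) (18,46/15) (18,10)]
5. Canonical ring: [(13,17/5) (18,46/15) (18,10) (13,10)]

Clipped polygon: [(13,17/5) (18,46/15) (18,10) (13,10)]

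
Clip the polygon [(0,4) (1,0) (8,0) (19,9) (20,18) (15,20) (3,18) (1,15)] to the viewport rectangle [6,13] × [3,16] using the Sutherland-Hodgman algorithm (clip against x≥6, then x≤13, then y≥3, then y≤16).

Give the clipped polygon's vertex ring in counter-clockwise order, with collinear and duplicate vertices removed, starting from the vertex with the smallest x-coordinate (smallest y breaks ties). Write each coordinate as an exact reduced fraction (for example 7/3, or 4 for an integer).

1. After x ≥ 6: [(6,0) (8,0) (19,9) (20,18) (15,20) (6,37/2)]
2. After x ≤ 13: [(6,0) (8,0) (13,45/11) (13,59/3) (6,37/2)]
3. After y ≥ 3: [(6,3) (35/3,3) (13,45/11) (13,59/3) (6,37/2)]
4. After y ≤ 16: [(6,16) (6,3) (35/3,3) (13,45/11) (13,16)]
5. Canonical ring: [(6,3) (35/3,3) (13,45/11) (13,16) (6,16)]

Clipped polygon: [(6,3) (35/3,3) (13,45/11) (13,16) (6,16)]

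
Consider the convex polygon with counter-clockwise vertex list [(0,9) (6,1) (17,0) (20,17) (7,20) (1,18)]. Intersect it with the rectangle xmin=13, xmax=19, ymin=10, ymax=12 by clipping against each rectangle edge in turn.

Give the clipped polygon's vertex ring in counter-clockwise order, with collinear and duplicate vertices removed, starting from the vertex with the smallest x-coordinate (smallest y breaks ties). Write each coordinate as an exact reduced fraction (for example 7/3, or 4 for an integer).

1. After x ≥ 13: [(13,4/11) (17,0) (20,17) (13,242/13)]
2. After x ≤ 19: [(13,4/11) (17,0) (19,34/3) (19,224/13) (13,242/13)]
3. After y ≥ 10: [(13,10) (319/17,10) (19,34/3) (19,224/13) (13,242/13)]
4. After y ≤ 12: [(13,12) (13,10) (319/17,10) (19,34/3) (19,12)]
5. Canonical ring: [(13,10) (319/17,10) (19,34/3) (19,12) (13,12)]

Clipped polygon: [(13,10) (319/17,10) (19,34/3) (19,12) (13,12)]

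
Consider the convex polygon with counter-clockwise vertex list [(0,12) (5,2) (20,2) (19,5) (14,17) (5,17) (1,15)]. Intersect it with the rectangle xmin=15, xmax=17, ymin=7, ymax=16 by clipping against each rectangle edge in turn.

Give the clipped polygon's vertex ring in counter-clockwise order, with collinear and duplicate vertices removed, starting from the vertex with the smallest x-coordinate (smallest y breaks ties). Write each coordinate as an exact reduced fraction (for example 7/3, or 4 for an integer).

1. After x ≥ 15: [(15,2) (20,2) (19,5) (15,73/5)]
2. After x ≤ 17: [(15,2) (17,2) (17,49/5) (15,73/5)]
3. After y ≥ 7: [(15,7) (17,7) (17,49/5) (15,73/5)]
4. After y ≤ 16: [(15,7) (17,7) (17,49/5) (15,73/5)]
5. Canonical ring: [(15,7) (17,7) (17,49/5) (15,73/5)]

Clipped polygon: [(15,7) (17,7) (17,49/5) (15,73/5)]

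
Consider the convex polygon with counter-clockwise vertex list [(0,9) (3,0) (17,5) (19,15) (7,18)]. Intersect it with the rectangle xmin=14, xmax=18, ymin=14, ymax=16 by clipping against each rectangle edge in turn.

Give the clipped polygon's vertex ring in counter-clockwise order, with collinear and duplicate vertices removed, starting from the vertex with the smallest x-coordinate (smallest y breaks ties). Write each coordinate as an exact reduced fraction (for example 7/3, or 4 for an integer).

1. After x ≥ 14: [(14,55/14) (17,5) (19,15) (14,65/4)]
2. After x ≤ 18: [(14,55/14) (17,5) (18,10) (18,61/4) (14,65/4)]
3. After y ≥ 14: [(14,14) (18,14) (18,61/4) (14,65/4)]
4. After y ≤ 16: [(14,16) (14,14) (18,14) (18,61/4) (15,16)]
5. Canonical ring: [(14,14) (18,14) (18,61/4) (15,16) (14,16)]

Clipped polygon: [(14,14) (18,14) (18,61/4) (15,16) (14,16)]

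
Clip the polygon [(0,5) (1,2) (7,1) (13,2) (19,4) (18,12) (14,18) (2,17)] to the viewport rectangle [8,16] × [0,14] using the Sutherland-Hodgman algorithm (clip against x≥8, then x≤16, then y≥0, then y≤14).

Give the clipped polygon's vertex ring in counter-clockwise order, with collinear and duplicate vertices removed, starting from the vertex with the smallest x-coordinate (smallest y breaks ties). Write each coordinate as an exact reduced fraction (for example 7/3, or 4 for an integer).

Clipped polygon: [(8,7/6) (13,2) (16,3) (16,14) (8,14)]

1. After x ≥ 8: [(8,7/6) (13,2) (19,4) (18,12) (14,18) (8,35/2)]
2. After x ≤ 16: [(8,7/6) (13,2) (16,3) (16,15) (14,18) (8,35/2)]
3. After y ≥ 0: [(8,7/6) (13,2) (16,3) (16,15) (14,18) (8,35/2)]
4. After y ≤ 14: [(8,14) (8,7/6) (13,2) (16,3) (16,14)]
5. Canonical ring: [(8,7/6) (13,2) (16,3) (16,14) (8,14)]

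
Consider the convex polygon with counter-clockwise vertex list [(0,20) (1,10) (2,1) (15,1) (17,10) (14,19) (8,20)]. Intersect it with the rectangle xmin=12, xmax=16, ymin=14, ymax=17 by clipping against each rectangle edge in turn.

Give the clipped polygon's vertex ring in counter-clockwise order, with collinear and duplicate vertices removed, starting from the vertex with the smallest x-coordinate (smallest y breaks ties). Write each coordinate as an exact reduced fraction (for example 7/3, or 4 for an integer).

Clipped polygon: [(12,14) (47/3,14) (44/3,17) (12,17)]

1. After x ≥ 12: [(12,1) (15,1) (17,10) (14,19) (12,58/3)]
2. After x ≤ 16: [(12,1) (15,1) (16,11/2) (16,13) (14,19) (12,58/3)]
3. After y ≥ 14: [(12,14) (47/3,14) (14,19) (12,58/3)]
4. After y ≤ 17: [(12,17) (12,14) (47/3,14) (44/3,17)]
5. Canonical ring: [(12,14) (47/3,14) (44/3,17) (12,17)]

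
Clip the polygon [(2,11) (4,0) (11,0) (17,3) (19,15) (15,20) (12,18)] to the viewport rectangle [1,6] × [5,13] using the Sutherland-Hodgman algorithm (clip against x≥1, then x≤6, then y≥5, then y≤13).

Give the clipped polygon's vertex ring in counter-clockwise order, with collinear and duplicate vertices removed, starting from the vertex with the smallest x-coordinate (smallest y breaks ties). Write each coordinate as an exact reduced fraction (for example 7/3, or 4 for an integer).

1. After x ≥ 1: [(2,11) (4,0) (11,0) (17,3) (19,15) (15,20) (12,18)]
2. After x ≤ 6: [(6,69/5) (2,11) (4,0) (6,0)]
3. After y ≥ 5: [(6,5) (6,69/5) (2,11) (34/11,5)]
4. After y ≤ 13: [(6,5) (6,13) (34/7,13) (2,11) (34/11,5)]
5. Canonical ring: [(2,11) (34/11,5) (6,5) (6,13) (34/7,13)]

Clipped polygon: [(2,11) (34/11,5) (6,5) (6,13) (34/7,13)]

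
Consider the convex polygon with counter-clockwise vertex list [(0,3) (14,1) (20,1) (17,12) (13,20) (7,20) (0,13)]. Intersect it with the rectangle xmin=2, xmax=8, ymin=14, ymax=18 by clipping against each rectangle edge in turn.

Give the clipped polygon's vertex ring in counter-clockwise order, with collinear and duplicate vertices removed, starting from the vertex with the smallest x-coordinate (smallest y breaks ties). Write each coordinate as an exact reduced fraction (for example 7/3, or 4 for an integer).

Clipped polygon: [(2,14) (8,14) (8,18) (5,18) (2,15)]

1. After x ≥ 2: [(2,19/7) (14,1) (20,1) (17,12) (13,20) (7,20) (2,15)]
2. After x ≤ 8: [(2,19/7) (8,13/7) (8,20) (7,20) (2,15)]
3. After y ≥ 14: [(2,14) (8,14) (8,20) (7,20) (2,15)]
4. After y ≤ 18: [(2,14) (8,14) (8,18) (5,18) (2,15)]
5. Canonical ring: [(2,14) (8,14) (8,18) (5,18) (2,15)]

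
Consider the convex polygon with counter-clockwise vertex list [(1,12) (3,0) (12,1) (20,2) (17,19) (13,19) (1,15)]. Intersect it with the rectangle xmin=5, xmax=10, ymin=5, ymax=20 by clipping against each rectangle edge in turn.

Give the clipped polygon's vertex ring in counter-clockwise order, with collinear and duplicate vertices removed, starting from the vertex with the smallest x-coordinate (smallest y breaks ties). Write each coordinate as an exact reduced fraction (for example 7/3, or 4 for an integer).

1. After x ≥ 5: [(5,2/9) (12,1) (20,2) (17,19) (13,19) (5,49/3)]
2. After x ≤ 10: [(5,2/9) (10,7/9) (10,18) (5,49/3)]
3. After y ≥ 5: [(5,5) (10,5) (10,18) (5,49/3)]
4. After y ≤ 20: [(5,5) (10,5) (10,18) (5,49/3)]
5. Canonical ring: [(5,5) (10,5) (10,18) (5,49/3)]

Clipped polygon: [(5,5) (10,5) (10,18) (5,49/3)]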